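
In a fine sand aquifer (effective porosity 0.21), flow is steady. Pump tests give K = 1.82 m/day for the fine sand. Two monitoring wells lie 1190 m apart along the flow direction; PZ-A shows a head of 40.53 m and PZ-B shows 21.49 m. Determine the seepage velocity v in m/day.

Hydraulic gradient i = (40.53 − 21.49) / 1190 = 19.04 / 1190 = 0.01600.
Darcy flux q = K · i = 1.820 × 0.01600 = 0.02912 m/day.
Seepage velocity v = q / n_e = 0.02912 / 0.21 = 0.1387 m/day.

0.139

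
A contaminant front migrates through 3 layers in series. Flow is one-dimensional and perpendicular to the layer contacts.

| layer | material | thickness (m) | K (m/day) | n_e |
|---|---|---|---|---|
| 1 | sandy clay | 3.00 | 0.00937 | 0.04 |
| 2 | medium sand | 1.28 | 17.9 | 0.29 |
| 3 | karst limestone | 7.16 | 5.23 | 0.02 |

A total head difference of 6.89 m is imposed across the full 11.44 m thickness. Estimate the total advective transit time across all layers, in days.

29.6

With flow normal to the layers, continuity requires the same specific discharge q through every layer.
Σ(b_i/K_i) = 3.00/0.00937 + 1.28/17.9 + 7.16/5.23 = 321.6 d.
q = Δh / Σ(b_i/K_i) = 6.89 / 321.6 = 0.02142 m/day.
In each layer the seepage velocity is v_i = q/n_i, so the layer transit time is t_i = b_i·n_i / q:
  layer 1 (sandy clay): t_1 = 3.00 × 0.04 / 0.02142 = 5.601 d
  layer 2 (medium sand): t_2 = 1.28 × 0.29 / 0.02142 = 17.33 d
  layer 3 (karst limestone): t_3 = 7.16 × 0.02 / 0.02142 = 6.684 d
Total t = Σ t_i = 29.61 days.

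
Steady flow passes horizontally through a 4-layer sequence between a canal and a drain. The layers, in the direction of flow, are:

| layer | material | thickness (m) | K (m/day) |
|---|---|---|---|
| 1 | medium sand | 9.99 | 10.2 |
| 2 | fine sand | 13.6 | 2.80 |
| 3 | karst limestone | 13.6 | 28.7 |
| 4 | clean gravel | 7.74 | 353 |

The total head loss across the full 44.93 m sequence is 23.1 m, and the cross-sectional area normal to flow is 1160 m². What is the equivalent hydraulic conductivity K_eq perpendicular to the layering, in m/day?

Flow is perpendicular to layering, so the layers act in series and the equivalent K is the thickness-weighted harmonic mean.
Total thickness L = 9.99 + 13.6 + 13.6 + 7.74 = 44.93 m.
Σ(b_i/K_i) = 9.99/10.2 + 13.6/2.80 + 13.6/28.7 + 7.74/353 = 6.332 d.
K_eq = L / Σ(b_i/K_i) = 44.93 / 6.332 = 7.095 m/day.

7.10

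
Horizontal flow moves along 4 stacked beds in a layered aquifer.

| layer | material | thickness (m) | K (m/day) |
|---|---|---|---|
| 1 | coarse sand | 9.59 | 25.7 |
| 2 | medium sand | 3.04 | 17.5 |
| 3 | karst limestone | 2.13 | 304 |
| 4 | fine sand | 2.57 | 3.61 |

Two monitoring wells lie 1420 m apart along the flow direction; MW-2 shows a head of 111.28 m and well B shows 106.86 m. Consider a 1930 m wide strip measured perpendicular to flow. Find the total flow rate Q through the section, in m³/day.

Flow is parallel to layering, so each bed carries its own Darcy discharge and the transmissivities add.
Σ(K_i·b_i) = 25.7×9.59 + 17.5×3.04 + 304×2.13 + 3.61×2.57 = 956.5 m²/day.
Hydraulic gradient i = (111.28 − 106.86) / 1420 = 4.42 / 1420 = 0.003113.
Q = Σ(K_i·b_i) · W · i = 956.5 × 1930 × 0.003113 = 5746 m³/day.

5750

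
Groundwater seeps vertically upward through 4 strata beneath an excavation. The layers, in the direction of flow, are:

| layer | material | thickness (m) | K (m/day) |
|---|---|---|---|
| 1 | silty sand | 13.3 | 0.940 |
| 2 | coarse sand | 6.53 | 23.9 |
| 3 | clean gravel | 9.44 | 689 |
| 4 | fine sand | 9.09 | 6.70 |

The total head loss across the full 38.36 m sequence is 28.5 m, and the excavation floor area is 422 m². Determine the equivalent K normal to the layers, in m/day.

Flow is perpendicular to layering, so the layers act in series and the equivalent K is the thickness-weighted harmonic mean.
Total thickness L = 13.3 + 6.53 + 9.44 + 9.09 = 38.36 m.
Σ(b_i/K_i) = 13.3/0.940 + 6.53/23.9 + 9.44/689 + 9.09/6.70 = 15.79 d.
K_eq = L / Σ(b_i/K_i) = 38.36 / 15.79 = 2.429 m/day.

2.43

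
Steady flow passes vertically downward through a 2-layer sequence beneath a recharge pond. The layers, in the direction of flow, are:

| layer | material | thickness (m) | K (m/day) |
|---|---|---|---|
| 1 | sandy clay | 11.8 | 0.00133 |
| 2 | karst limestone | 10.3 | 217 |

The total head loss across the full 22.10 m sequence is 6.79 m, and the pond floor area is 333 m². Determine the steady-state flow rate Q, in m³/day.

Flow is perpendicular to layering, so the layers act in series and the equivalent K is the thickness-weighted harmonic mean.
Total thickness L = 11.8 + 10.3 = 22.10 m.
Σ(b_i/K_i) = 11.8/0.00133 + 10.3/217 = 8872 d.
K_eq = L / Σ(b_i/K_i) = 22.10 / 8872 = 0.002491 m/day.
Q = K_eq · A · (Δh/L) = 0.002491 × 333 × (6.79/22.10) = 0.2548 m³/day.

0.255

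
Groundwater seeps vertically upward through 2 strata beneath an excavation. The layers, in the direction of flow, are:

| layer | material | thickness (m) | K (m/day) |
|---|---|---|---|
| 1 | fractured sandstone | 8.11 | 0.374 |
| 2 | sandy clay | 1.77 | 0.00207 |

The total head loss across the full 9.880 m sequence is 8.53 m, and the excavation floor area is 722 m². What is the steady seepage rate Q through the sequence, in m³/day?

Flow is perpendicular to layering, so the layers act in series and the equivalent K is the thickness-weighted harmonic mean.
Total thickness L = 8.11 + 1.77 = 9.880 m.
Σ(b_i/K_i) = 8.11/0.374 + 1.77/0.00207 = 876.8 d.
K_eq = L / Σ(b_i/K_i) = 9.880 / 876.8 = 0.01127 m/day.
Q = K_eq · A · (Δh/L) = 0.01127 × 722 × (8.53/9.880) = 7.024 m³/day.

7.02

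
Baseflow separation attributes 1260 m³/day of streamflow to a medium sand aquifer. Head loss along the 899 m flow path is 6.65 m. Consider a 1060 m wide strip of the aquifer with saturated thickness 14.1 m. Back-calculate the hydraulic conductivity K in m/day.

Cross-sectional area A = 1060 × 14.1 = 14946 m².
Hydraulic gradient i = Δh / L = 6.65 / 899 = 0.007397.
From Q = K·A·i, K = Q / (A·i) = 1260 / (14946 × 0.007397) = 11.40 m/day.

11.4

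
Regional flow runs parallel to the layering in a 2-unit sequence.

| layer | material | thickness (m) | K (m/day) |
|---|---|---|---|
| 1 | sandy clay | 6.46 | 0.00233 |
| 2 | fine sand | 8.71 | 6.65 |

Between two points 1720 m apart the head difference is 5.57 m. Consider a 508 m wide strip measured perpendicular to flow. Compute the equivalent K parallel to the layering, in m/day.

3.82

Flow is parallel to layering, so each bed carries its own Darcy discharge and the transmissivities add.
Σ(K_i·b_i) = 0.00233×6.46 + 6.65×8.71 = 57.94 m²/day.
Total thickness b = 15.17 m, so K_eq = Σ(K_i·b_i)/b = 3.819 m/day.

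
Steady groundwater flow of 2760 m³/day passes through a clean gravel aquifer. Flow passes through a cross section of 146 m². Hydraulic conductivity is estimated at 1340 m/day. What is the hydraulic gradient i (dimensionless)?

0.0141

From Q = K·A·i, i = Q / (K·A) = 2760 / (1340 × 146.0) = 0.01411.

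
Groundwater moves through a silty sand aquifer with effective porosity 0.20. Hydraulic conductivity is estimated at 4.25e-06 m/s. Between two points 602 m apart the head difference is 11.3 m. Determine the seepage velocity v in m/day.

0.0345

Convert K: 4.25e-06 m/s × 86400 = 0.3672 m/day.
Hydraulic gradient i = Δh / L = 11.3 / 602 = 0.01877.
Darcy flux q = K · i = 0.3672 × 0.01877 = 0.006893 m/day.
Seepage velocity v = q / n_e = 0.006893 / 0.20 = 0.03446 m/day.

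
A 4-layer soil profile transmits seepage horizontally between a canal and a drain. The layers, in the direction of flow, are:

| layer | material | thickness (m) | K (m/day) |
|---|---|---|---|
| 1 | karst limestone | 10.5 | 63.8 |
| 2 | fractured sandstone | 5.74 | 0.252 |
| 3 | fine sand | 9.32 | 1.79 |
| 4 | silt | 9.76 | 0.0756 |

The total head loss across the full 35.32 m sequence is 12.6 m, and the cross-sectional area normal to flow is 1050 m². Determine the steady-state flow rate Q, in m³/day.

Flow is perpendicular to layering, so the layers act in series and the equivalent K is the thickness-weighted harmonic mean.
Total thickness L = 10.5 + 5.74 + 9.32 + 9.76 = 35.32 m.
Σ(b_i/K_i) = 10.5/63.8 + 5.74/0.252 + 9.32/1.79 + 9.76/0.0756 = 157.2 d.
K_eq = L / Σ(b_i/K_i) = 35.32 / 157.2 = 0.2246 m/day.
Q = K_eq · A · (Δh/L) = 0.2246 × 1050 × (12.6/35.32) = 84.13 m³/day.

84.1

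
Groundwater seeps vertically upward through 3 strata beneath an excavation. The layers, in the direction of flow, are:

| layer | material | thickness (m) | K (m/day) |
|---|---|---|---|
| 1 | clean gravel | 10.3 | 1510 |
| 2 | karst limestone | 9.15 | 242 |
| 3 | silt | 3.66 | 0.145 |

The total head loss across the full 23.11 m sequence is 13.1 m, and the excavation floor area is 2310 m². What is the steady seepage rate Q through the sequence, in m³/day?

Flow is perpendicular to layering, so the layers act in series and the equivalent K is the thickness-weighted harmonic mean.
Total thickness L = 10.3 + 9.15 + 3.66 = 23.11 m.
Σ(b_i/K_i) = 10.3/1510 + 9.15/242 + 3.66/0.145 = 25.29 d.
K_eq = L / Σ(b_i/K_i) = 23.11 / 25.29 = 0.9139 m/day.
Q = K_eq · A · (Δh/L) = 0.9139 × 2310 × (13.1/23.11) = 1197 m³/day.

1200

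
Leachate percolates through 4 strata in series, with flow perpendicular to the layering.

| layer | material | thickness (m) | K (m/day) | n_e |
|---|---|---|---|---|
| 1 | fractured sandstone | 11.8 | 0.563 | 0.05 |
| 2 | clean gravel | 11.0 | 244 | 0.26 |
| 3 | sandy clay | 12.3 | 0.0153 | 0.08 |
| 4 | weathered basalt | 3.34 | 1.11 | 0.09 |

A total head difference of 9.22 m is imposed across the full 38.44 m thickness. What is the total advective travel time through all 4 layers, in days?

With flow normal to the layers, continuity requires the same specific discharge q through every layer.
Σ(b_i/K_i) = 11.8/0.563 + 11.0/244 + 12.3/0.0153 + 3.34/1.11 = 827.9 d.
q = Δh / Σ(b_i/K_i) = 9.22 / 827.9 = 0.01114 m/day.
In each layer the seepage velocity is v_i = q/n_i, so the layer transit time is t_i = b_i·n_i / q:
  layer 1 (fractured sandstone): t_1 = 11.8 × 0.05 / 0.01114 = 52.98 d
  layer 2 (clean gravel): t_2 = 11.0 × 0.26 / 0.01114 = 256.8 d
  layer 3 (sandy clay): t_3 = 12.3 × 0.08 / 0.01114 = 88.36 d
  layer 4 (weathered basalt): t_4 = 3.34 × 0.09 / 0.01114 = 26.99 d
Total t = Σ t_i = 425.2 days.

425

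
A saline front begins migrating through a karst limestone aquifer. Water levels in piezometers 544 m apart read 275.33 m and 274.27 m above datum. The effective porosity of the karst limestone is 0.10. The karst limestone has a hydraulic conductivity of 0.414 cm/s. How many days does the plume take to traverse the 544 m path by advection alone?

78.1

Convert K: 0.414 cm/s × 864 = 357.7 m/day.
Hydraulic gradient i = (275.33 − 274.27) / 544 = 1.06 / 544 = 0.001949.
Darcy flux q = K · i = 357.7 × 0.001949 = 0.6970 m/day.
Seepage velocity v = q / n_e = 0.6970 / 0.10 = 6.970 m/day.
Travel time t = L / v = 544 / 6.970 = 78.05 days.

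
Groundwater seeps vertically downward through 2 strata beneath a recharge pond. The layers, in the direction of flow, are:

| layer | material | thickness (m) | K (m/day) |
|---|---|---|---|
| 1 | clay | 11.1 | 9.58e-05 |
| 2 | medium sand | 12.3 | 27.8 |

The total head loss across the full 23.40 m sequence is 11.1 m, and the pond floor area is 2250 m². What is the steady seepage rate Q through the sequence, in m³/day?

Flow is perpendicular to layering, so the layers act in series and the equivalent K is the thickness-weighted harmonic mean.
Total thickness L = 11.1 + 12.3 = 23.40 m.
Σ(b_i/K_i) = 11.1/9.58e-05 + 12.3/27.8 = 1.159e+05 d.
K_eq = L / Σ(b_i/K_i) = 23.40 / 1.159e+05 = 0.0002020 m/day.
Q = K_eq · A · (Δh/L) = 0.0002020 × 2250 × (11.1/23.40) = 0.2155 m³/day.

0.216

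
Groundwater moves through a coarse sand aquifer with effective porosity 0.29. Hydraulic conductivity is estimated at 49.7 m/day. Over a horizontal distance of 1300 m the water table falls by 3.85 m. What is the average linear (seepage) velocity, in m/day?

0.508

Hydraulic gradient i = Δh / L = 3.85 / 1300 = 0.002962.
Darcy flux q = K · i = 49.70 × 0.002962 = 0.1472 m/day.
Seepage velocity v = q / n_e = 0.1472 / 0.29 = 0.5075 m/day.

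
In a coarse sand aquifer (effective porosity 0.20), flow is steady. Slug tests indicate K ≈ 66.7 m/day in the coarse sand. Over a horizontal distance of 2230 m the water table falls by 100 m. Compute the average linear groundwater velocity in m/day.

Hydraulic gradient i = Δh / L = 100 / 2230 = 0.04484.
Darcy flux q = K · i = 66.70 × 0.04484 = 2.991 m/day.
Seepage velocity v = q / n_e = 2.991 / 0.20 = 14.96 m/day.

15.0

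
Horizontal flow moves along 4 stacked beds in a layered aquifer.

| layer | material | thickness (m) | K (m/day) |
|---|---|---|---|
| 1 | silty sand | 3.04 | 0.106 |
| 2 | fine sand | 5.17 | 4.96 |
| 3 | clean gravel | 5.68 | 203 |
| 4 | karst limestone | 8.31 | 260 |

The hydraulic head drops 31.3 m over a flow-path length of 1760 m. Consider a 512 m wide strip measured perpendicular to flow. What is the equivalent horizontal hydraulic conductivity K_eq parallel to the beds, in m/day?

150

Flow is parallel to layering, so each bed carries its own Darcy discharge and the transmissivities add.
Σ(K_i·b_i) = 0.106×3.04 + 4.96×5.17 + 203×5.68 + 260×8.31 = 3340 m²/day.
Total thickness b = 22.20 m, so K_eq = Σ(K_i·b_i)/b = 150.4 m/day.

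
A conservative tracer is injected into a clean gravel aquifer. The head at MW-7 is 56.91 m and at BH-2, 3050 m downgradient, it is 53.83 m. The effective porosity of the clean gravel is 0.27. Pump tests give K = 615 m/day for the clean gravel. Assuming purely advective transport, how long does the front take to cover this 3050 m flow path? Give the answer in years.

3.63

Hydraulic gradient i = (56.91 − 53.83) / 3050 = 3.08 / 3050 = 0.001010.
Darcy flux q = K · i = 615.0 × 0.001010 = 0.6210 m/day.
Seepage velocity v = q / n_e = 0.6210 / 0.27 = 2.300 m/day.
Travel time t = L / v = 3050 / 2.300 = 1326 days = 3.630 years.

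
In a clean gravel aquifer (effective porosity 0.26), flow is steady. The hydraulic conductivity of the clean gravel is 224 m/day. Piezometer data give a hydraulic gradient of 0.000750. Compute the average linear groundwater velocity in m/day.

0.646

Hydraulic gradient i = 0.000750.
Darcy flux q = K · i = 224.0 × 0.0007500 = 0.1680 m/day.
Seepage velocity v = q / n_e = 0.1680 / 0.26 = 0.6462 m/day.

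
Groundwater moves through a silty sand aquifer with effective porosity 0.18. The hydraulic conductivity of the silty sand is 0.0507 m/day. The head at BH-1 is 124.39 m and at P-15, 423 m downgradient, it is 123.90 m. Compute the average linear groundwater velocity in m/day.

Hydraulic gradient i = (124.39 − 123.90) / 423 = 0.49 / 423 = 0.001158.
Darcy flux q = K · i = 0.05070 × 0.001158 = 5.873e-05 m/day.
Seepage velocity v = q / n_e = 5.873e-05 / 0.18 = 0.0003263 m/day.

0.000326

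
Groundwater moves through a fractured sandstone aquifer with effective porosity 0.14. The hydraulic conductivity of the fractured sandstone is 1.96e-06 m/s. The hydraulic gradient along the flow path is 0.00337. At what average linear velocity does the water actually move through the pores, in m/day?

Convert K: 1.96e-06 m/s × 86400 = 0.1693 m/day.
Hydraulic gradient i = 0.00337.
Darcy flux q = K · i = 0.1693 × 0.003370 = 0.0005707 m/day.
Seepage velocity v = q / n_e = 0.0005707 / 0.14 = 0.004076 m/day.

0.00408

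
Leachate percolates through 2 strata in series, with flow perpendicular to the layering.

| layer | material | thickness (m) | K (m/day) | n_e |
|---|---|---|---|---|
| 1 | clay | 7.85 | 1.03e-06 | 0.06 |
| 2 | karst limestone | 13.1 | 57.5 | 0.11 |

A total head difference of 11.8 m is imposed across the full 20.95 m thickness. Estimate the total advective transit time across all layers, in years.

3380

With flow normal to the layers, continuity requires the same specific discharge q through every layer.
Σ(b_i/K_i) = 7.85/1.03e-06 + 13.1/57.5 = 7.621e+06 d.
q = Δh / Σ(b_i/K_i) = 11.8 / 7.621e+06 = 1.548e-06 m/day.
In each layer the seepage velocity is v_i = q/n_i, so the layer transit time is t_i = b_i·n_i / q:
  layer 1 (clay): t_1 = 7.85 × 0.06 / 1.548e-06 = 3.042e+05 d
  layer 2 (karst limestone): t_2 = 13.1 × 0.11 / 1.548e-06 = 9.307e+05 d
Total t = Σ t_i = 1.235e+06 days = 3381 years.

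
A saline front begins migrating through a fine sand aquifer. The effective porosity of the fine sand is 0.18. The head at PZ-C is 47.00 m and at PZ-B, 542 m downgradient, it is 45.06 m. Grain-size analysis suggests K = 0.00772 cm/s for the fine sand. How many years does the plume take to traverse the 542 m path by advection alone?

11.2

Convert K: 0.00772 cm/s × 864 = 6.670 m/day.
Hydraulic gradient i = (47.00 − 45.06) / 542 = 1.94 / 542 = 0.003579.
Darcy flux q = K · i = 6.670 × 0.003579 = 0.02387 m/day.
Seepage velocity v = q / n_e = 0.02387 / 0.18 = 0.1326 m/day.
Travel time t = L / v = 542 / 0.1326 = 4086 days = 11.19 years.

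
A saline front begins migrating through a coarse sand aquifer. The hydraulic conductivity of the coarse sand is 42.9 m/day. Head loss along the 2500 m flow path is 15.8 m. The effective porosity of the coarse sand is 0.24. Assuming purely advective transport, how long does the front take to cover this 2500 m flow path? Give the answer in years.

Hydraulic gradient i = Δh / L = 15.8 / 2500 = 0.006320.
Darcy flux q = K · i = 42.90 × 0.006320 = 0.2711 m/day.
Seepage velocity v = q / n_e = 0.2711 / 0.24 = 1.130 m/day.
Travel time t = L / v = 2500 / 1.130 = 2213 days = 6.059 years.

6.06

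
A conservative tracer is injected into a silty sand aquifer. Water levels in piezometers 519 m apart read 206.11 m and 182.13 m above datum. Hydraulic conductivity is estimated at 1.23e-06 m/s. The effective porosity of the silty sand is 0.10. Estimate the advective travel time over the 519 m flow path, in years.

Convert K: 1.23e-06 m/s × 86400 = 0.1063 m/day.
Hydraulic gradient i = (206.11 − 182.13) / 519 = 23.98 / 519 = 0.04620.
Darcy flux q = K · i = 0.1063 × 0.04620 = 0.004910 m/day.
Seepage velocity v = q / n_e = 0.004910 / 0.10 = 0.04910 m/day.
Travel time t = L / v = 519 / 0.04910 = 10570 days = 28.94 years.

28.9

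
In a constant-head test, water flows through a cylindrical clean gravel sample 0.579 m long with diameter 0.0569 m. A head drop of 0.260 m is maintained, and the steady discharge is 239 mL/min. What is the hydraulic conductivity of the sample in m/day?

Cross-sectional area A = π·(d/2)² = π × (0.0569/2)² = 0.002543 m².
Convert discharge: 239 mL/min = 3.983e-06 m³/s.
Darcy's law rearranged: K = Q·L / (A·Δh) = 3.983e-06 × 0.579 / (0.002543 × 0.260) = 0.003488 m/s = 301.4 m/day.

301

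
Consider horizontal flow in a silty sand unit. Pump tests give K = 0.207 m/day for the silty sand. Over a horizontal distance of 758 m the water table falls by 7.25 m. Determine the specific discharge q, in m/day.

0.00198

Hydraulic gradient i = Δh / L = 7.25 / 758 = 0.009565.
Specific discharge q = K · i = 0.2070 × 0.009565 = 0.001980 m/day.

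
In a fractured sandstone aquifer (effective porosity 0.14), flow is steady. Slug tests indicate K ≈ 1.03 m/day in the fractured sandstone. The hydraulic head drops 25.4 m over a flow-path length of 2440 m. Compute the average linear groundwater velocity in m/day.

0.0766

Hydraulic gradient i = Δh / L = 25.4 / 2440 = 0.01041.
Darcy flux q = K · i = 1.030 × 0.01041 = 0.01072 m/day.
Seepage velocity v = q / n_e = 0.01072 / 0.14 = 0.07659 m/day.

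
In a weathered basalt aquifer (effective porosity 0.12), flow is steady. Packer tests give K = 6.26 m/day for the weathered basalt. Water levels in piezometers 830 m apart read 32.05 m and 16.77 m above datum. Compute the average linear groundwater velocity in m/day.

0.960

Hydraulic gradient i = (32.05 − 16.77) / 830 = 15.28 / 830 = 0.01841.
Darcy flux q = K · i = 6.260 × 0.01841 = 0.1152 m/day.
Seepage velocity v = q / n_e = 0.1152 / 0.12 = 0.9604 m/day.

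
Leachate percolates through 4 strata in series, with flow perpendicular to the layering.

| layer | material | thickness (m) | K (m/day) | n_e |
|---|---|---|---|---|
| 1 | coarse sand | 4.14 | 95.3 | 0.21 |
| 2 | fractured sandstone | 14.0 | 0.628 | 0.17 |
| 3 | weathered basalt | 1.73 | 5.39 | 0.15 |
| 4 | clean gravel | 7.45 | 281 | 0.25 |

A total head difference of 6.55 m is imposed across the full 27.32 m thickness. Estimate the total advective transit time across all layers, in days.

18.6

With flow normal to the layers, continuity requires the same specific discharge q through every layer.
Σ(b_i/K_i) = 4.14/95.3 + 14.0/0.628 + 1.73/5.39 + 7.45/281 = 22.68 d.
q = Δh / Σ(b_i/K_i) = 6.55 / 22.68 = 0.2888 m/day.
In each layer the seepage velocity is v_i = q/n_i, so the layer transit time is t_i = b_i·n_i / q:
  layer 1 (coarse sand): t_1 = 4.14 × 0.21 / 0.2888 = 3.011 d
  layer 2 (fractured sandstone): t_2 = 14.0 × 0.17 / 0.2888 = 8.242 d
  layer 3 (weathered basalt): t_3 = 1.73 × 0.15 / 0.2888 = 0.8987 d
  layer 4 (clean gravel): t_4 = 7.45 × 0.25 / 0.2888 = 6.450 d
Total t = Σ t_i = 18.60 days.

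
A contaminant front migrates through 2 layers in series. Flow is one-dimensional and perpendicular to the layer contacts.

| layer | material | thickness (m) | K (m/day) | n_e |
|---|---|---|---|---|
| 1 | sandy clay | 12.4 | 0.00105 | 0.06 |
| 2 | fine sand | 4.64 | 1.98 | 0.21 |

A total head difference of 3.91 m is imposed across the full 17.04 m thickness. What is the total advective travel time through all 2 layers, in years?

With flow normal to the layers, continuity requires the same specific discharge q through every layer.
Σ(b_i/K_i) = 12.4/0.00105 + 4.64/1.98 = 11812 d.
q = Δh / Σ(b_i/K_i) = 3.91 / 11812 = 0.0003310 m/day.
In each layer the seepage velocity is v_i = q/n_i, so the layer transit time is t_i = b_i·n_i / q:
  layer 1 (sandy clay): t_1 = 12.4 × 0.06 / 0.0003310 = 2248 d
  layer 2 (fine sand): t_2 = 4.64 × 0.21 / 0.0003310 = 2944 d
Total t = Σ t_i = 5191 days = 14.21 years.

14.2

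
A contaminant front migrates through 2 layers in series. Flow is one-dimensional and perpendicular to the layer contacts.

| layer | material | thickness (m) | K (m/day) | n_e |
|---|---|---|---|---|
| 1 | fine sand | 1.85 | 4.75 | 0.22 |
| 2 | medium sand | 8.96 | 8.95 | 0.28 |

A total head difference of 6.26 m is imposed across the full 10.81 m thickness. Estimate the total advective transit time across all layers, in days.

With flow normal to the layers, continuity requires the same specific discharge q through every layer.
Σ(b_i/K_i) = 1.85/4.75 + 8.96/8.95 = 1.391 d.
q = Δh / Σ(b_i/K_i) = 6.26 / 1.391 = 4.502 m/day.
In each layer the seepage velocity is v_i = q/n_i, so the layer transit time is t_i = b_i·n_i / q:
  layer 1 (fine sand): t_1 = 1.85 × 0.22 / 4.502 = 0.09041 d
  layer 2 (medium sand): t_2 = 8.96 × 0.28 / 4.502 = 0.5573 d
Total t = Σ t_i = 0.6477 days.

0.648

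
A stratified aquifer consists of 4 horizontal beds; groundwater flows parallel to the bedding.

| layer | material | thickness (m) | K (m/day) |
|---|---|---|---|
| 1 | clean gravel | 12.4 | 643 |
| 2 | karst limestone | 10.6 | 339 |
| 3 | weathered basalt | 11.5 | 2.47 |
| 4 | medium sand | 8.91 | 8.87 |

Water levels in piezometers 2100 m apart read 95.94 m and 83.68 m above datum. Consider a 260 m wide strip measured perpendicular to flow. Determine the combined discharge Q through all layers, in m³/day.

Flow is parallel to layering, so each bed carries its own Darcy discharge and the transmissivities add.
Σ(K_i·b_i) = 643×12.4 + 339×10.6 + 2.47×11.5 + 8.87×8.91 = 11674 m²/day.
Hydraulic gradient i = (95.94 − 83.68) / 2100 = 12.26 / 2100 = 0.005838.
Q = Σ(K_i·b_i) · W · i = 11674 × 260 × 0.005838 = 17720 m³/day.

17700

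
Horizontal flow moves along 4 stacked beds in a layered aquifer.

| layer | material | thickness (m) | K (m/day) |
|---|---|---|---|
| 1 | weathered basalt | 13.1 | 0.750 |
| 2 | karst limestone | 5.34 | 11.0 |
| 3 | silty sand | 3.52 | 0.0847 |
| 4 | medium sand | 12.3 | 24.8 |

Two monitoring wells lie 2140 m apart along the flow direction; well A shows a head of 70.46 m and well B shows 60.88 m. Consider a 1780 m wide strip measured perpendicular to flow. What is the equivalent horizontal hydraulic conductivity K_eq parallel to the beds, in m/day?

Flow is parallel to layering, so each bed carries its own Darcy discharge and the transmissivities add.
Σ(K_i·b_i) = 0.750×13.1 + 11.0×5.34 + 0.0847×3.52 + 24.8×12.3 = 373.9 m²/day.
Total thickness b = 34.26 m, so K_eq = Σ(K_i·b_i)/b = 10.91 m/day.

10.9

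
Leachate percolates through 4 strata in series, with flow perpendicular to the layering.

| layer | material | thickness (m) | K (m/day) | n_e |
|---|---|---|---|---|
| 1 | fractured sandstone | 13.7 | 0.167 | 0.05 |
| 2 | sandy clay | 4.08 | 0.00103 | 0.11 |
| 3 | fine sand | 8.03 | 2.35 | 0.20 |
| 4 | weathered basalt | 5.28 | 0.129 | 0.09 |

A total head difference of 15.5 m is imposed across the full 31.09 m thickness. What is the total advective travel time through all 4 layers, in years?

With flow normal to the layers, continuity requires the same specific discharge q through every layer.
Σ(b_i/K_i) = 13.7/0.167 + 4.08/0.00103 + 8.03/2.35 + 5.28/0.129 = 4088 d.
q = Δh / Σ(b_i/K_i) = 15.5 / 4088 = 0.003792 m/day.
In each layer the seepage velocity is v_i = q/n_i, so the layer transit time is t_i = b_i·n_i / q:
  layer 1 (fractured sandstone): t_1 = 13.7 × 0.05 / 0.003792 = 180.6 d
  layer 2 (sandy clay): t_2 = 4.08 × 0.11 / 0.003792 = 118.4 d
  layer 3 (fine sand): t_3 = 8.03 × 0.20 / 0.003792 = 423.5 d
  layer 4 (weathered basalt): t_4 = 5.28 × 0.09 / 0.003792 = 125.3 d
Total t = Σ t_i = 847.8 days = 2.321 years.

2.32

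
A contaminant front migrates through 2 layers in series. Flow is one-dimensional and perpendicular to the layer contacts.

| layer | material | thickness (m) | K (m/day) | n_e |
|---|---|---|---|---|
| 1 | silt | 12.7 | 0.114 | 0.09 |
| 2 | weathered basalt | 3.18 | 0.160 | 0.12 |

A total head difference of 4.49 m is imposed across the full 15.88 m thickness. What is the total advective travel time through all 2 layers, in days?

With flow normal to the layers, continuity requires the same specific discharge q through every layer.
Σ(b_i/K_i) = 12.7/0.114 + 3.18/0.160 = 131.3 d.
q = Δh / Σ(b_i/K_i) = 4.49 / 131.3 = 0.03420 m/day.
In each layer the seepage velocity is v_i = q/n_i, so the layer transit time is t_i = b_i·n_i / q:
  layer 1 (silt): t_1 = 12.7 × 0.09 / 0.03420 = 33.42 d
  layer 2 (weathered basalt): t_2 = 3.18 × 0.12 / 0.03420 = 11.16 d
Total t = Σ t_i = 44.58 days.

44.6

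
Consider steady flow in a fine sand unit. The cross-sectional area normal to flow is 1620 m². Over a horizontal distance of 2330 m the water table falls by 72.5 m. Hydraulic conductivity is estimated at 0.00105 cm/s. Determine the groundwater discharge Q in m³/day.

Convert K: 0.00105 cm/s × 864 = 0.9072 m/day.
Hydraulic gradient i = Δh / L = 72.5 / 2330 = 0.03112.
Darcy's law: Q = K · A · i = 0.9072 × 1620 × 0.03112 = 45.73 m³/day.

45.7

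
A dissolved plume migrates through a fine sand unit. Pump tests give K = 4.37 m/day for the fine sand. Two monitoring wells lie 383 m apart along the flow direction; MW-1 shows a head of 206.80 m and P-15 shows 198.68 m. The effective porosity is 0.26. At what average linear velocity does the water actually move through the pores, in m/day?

Hydraulic gradient i = (206.80 − 198.68) / 383 = 8.12 / 383 = 0.02120.
Darcy flux q = K · i = 4.370 × 0.02120 = 0.09265 m/day.
Seepage velocity v = q / n_e = 0.09265 / 0.26 = 0.3563 m/day.

0.356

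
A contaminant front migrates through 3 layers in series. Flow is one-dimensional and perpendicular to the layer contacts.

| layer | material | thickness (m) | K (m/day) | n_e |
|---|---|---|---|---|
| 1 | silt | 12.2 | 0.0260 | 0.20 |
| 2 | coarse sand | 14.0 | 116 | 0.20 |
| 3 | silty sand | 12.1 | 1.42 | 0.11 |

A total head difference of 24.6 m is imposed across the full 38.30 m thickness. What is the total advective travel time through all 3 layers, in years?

0.349

With flow normal to the layers, continuity requires the same specific discharge q through every layer.
Σ(b_i/K_i) = 12.2/0.0260 + 14.0/116 + 12.1/1.42 = 477.9 d.
q = Δh / Σ(b_i/K_i) = 24.6 / 477.9 = 0.05148 m/day.
In each layer the seepage velocity is v_i = q/n_i, so the layer transit time is t_i = b_i·n_i / q:
  layer 1 (silt): t_1 = 12.2 × 0.20 / 0.05148 = 47.40 d
  layer 2 (coarse sand): t_2 = 14.0 × 0.20 / 0.05148 = 54.39 d
  layer 3 (silty sand): t_3 = 12.1 × 0.11 / 0.05148 = 25.86 d
Total t = Σ t_i = 127.6 days = 0.3495 years.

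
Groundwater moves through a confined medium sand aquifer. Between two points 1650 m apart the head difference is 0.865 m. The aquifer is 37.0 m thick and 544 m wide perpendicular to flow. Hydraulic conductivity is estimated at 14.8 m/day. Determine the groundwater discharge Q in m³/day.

Cross-sectional area A = 544 × 37.0 = 20128 m².
Hydraulic gradient i = Δh / L = 0.865 / 1650 = 0.0005242.
Darcy's law: Q = K · A · i = 14.80 × 20128 × 0.0005242 = 156.2 m³/day.

156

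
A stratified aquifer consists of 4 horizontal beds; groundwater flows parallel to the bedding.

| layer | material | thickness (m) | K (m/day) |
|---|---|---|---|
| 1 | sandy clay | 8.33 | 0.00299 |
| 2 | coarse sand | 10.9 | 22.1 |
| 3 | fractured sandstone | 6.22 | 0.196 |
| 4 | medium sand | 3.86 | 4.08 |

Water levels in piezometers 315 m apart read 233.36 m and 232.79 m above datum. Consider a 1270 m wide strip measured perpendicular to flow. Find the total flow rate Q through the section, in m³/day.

593

Flow is parallel to layering, so each bed carries its own Darcy discharge and the transmissivities add.
Σ(K_i·b_i) = 0.00299×8.33 + 22.1×10.9 + 0.196×6.22 + 4.08×3.86 = 257.9 m²/day.
Hydraulic gradient i = (233.36 − 232.79) / 315 = 0.57 / 315 = 0.001810.
Q = Σ(K_i·b_i) · W · i = 257.9 × 1270 × 0.001810 = 592.6 m³/day.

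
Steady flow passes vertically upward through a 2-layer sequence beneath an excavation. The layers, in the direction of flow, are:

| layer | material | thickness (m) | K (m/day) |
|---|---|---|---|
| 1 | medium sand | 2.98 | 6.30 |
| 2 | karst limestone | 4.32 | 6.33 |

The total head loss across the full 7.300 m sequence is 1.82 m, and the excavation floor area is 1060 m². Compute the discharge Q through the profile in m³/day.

Flow is perpendicular to layering, so the layers act in series and the equivalent K is the thickness-weighted harmonic mean.
Total thickness L = 2.98 + 4.32 = 7.300 m.
Σ(b_i/K_i) = 2.98/6.30 + 4.32/6.33 = 1.155 d.
K_eq = L / Σ(b_i/K_i) = 7.300 / 1.155 = 6.318 m/day.
Q = K_eq · A · (Δh/L) = 6.318 × 1060 × (1.82/7.300) = 1670 m³/day.

1670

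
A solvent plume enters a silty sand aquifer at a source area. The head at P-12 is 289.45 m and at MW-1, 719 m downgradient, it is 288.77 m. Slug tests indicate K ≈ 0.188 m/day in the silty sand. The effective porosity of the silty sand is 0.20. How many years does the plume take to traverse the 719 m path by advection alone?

Hydraulic gradient i = (289.45 − 288.77) / 719 = 0.68 / 719 = 0.0009458.
Darcy flux q = K · i = 0.1880 × 0.0009458 = 0.0001778 m/day.
Seepage velocity v = q / n_e = 0.0001778 / 0.20 = 0.0008890 m/day.
Travel time t = L / v = 719 / 0.0008890 = 8.088e+05 days = 2214 years.

2210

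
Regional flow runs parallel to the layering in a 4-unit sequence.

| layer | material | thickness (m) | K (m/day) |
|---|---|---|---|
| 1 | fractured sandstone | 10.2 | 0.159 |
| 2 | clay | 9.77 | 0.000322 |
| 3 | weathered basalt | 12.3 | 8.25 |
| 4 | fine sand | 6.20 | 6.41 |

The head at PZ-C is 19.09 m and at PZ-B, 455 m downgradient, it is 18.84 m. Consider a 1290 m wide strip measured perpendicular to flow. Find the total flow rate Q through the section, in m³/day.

Flow is parallel to layering, so each bed carries its own Darcy discharge and the transmissivities add.
Σ(K_i·b_i) = 0.159×10.2 + 0.000322×9.77 + 8.25×12.3 + 6.41×6.20 = 142.8 m²/day.
Hydraulic gradient i = (19.09 − 18.84) / 455 = 0.25 / 455 = 0.0005495.
Q = Σ(K_i·b_i) · W · i = 142.8 × 1290 × 0.0005495 = 101.2 m³/day.

101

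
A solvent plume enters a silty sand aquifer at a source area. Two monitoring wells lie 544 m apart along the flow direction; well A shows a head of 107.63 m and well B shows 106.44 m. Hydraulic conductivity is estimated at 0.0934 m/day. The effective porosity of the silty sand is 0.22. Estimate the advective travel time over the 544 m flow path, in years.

Hydraulic gradient i = (107.63 − 106.44) / 544 = 1.19 / 544 = 0.002187.
Darcy flux q = K · i = 0.09340 × 0.002187 = 0.0002043 m/day.
Seepage velocity v = q / n_e = 0.0002043 / 0.22 = 0.0009287 m/day.
Travel time t = L / v = 544 / 0.0009287 = 5.858e+05 days = 1604 years.

1600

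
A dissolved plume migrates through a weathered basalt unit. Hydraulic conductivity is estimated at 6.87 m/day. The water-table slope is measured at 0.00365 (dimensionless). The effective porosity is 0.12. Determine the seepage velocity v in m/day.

0.209

Hydraulic gradient i = 0.00365.
Darcy flux q = K · i = 6.870 × 0.003650 = 0.02508 m/day.
Seepage velocity v = q / n_e = 0.02508 / 0.12 = 0.2090 m/day.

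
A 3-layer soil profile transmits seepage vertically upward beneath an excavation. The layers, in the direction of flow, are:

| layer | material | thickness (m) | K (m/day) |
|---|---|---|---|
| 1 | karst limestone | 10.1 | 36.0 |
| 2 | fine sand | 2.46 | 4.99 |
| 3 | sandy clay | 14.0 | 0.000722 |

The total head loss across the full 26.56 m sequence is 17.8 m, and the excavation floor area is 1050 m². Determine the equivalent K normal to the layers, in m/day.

0.00137

Flow is perpendicular to layering, so the layers act in series and the equivalent K is the thickness-weighted harmonic mean.
Total thickness L = 10.1 + 2.46 + 14.0 = 26.56 m.
Σ(b_i/K_i) = 10.1/36.0 + 2.46/4.99 + 14.0/0.000722 = 19391 d.
K_eq = L / Σ(b_i/K_i) = 26.56 / 19391 = 0.001370 m/day.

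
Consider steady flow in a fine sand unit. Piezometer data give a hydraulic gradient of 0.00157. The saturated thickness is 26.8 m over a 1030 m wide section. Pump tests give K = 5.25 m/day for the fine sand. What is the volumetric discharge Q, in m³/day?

Cross-sectional area A = 1030 × 26.8 = 27604 m².
Hydraulic gradient i = 0.00157.
Darcy's law: Q = K · A · i = 5.250 × 27604 × 0.001570 = 227.5 m³/day.

228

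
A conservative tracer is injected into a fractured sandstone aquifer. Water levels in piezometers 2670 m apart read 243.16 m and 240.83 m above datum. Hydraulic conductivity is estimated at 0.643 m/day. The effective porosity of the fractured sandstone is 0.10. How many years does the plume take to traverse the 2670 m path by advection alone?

Hydraulic gradient i = (243.16 − 240.83) / 2670 = 2.33 / 2670 = 0.0008727.
Darcy flux q = K · i = 0.6430 × 0.0008727 = 0.0005611 m/day.
Seepage velocity v = q / n_e = 0.0005611 / 0.10 = 0.005611 m/day.
Travel time t = L / v = 2670 / 0.005611 = 4.758e+05 days = 1303 years.

1300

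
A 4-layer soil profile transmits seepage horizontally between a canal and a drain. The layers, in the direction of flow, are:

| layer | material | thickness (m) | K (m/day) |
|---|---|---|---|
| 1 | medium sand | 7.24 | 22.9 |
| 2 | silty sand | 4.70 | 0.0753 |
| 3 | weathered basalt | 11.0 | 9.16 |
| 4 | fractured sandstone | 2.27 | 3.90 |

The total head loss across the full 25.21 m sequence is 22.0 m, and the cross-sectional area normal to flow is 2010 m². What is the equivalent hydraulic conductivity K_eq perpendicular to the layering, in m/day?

Flow is perpendicular to layering, so the layers act in series and the equivalent K is the thickness-weighted harmonic mean.
Total thickness L = 7.24 + 4.70 + 11.0 + 2.27 = 25.21 m.
Σ(b_i/K_i) = 7.24/22.9 + 4.70/0.0753 + 11.0/9.16 + 2.27/3.90 = 64.52 d.
K_eq = L / Σ(b_i/K_i) = 25.21 / 64.52 = 0.3908 m/day.

0.391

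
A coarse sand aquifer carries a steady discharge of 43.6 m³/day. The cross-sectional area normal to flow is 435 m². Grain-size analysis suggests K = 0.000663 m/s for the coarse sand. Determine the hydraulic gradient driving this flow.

0.00175

Convert K: 0.000663 m/s × 86400 = 57.28 m/day.
From Q = K·A·i, i = Q / (K·A) = 43.6 / (57.28 × 435.0) = 0.001750.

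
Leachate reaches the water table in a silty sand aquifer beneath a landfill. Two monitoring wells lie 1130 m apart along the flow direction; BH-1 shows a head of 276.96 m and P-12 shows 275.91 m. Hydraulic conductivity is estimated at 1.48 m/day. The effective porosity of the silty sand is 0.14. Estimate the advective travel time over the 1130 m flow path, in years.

315

Hydraulic gradient i = (276.96 − 275.91) / 1130 = 1.05 / 1130 = 0.0009292.
Darcy flux q = K · i = 1.480 × 0.0009292 = 0.001375 m/day.
Seepage velocity v = q / n_e = 0.001375 / 0.14 = 0.009823 m/day.
Travel time t = L / v = 1130 / 0.009823 = 1.150e+05 days = 315.0 years.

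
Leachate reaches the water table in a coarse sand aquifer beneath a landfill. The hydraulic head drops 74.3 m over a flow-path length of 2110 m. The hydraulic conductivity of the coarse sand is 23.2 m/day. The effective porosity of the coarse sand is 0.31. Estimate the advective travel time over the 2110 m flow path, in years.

Hydraulic gradient i = Δh / L = 74.3 / 2110 = 0.03521.
Darcy flux q = K · i = 23.20 × 0.03521 = 0.8169 m/day.
Seepage velocity v = q / n_e = 0.8169 / 0.31 = 2.635 m/day.
Travel time t = L / v = 2110 / 2.635 = 800.7 days = 2.192 years.

2.19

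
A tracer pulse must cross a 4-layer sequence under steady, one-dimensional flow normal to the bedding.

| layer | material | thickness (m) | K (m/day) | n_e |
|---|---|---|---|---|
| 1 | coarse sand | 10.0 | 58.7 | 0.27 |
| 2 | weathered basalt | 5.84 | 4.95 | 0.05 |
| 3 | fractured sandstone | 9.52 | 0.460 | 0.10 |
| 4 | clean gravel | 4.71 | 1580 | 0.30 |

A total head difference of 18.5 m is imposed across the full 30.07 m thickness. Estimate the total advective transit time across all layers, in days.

6.38

With flow normal to the layers, continuity requires the same specific discharge q through every layer.
Σ(b_i/K_i) = 10.0/58.7 + 5.84/4.95 + 9.52/0.460 + 4.71/1580 = 22.05 d.
q = Δh / Σ(b_i/K_i) = 18.5 / 22.05 = 0.8390 m/day.
In each layer the seepage velocity is v_i = q/n_i, so the layer transit time is t_i = b_i·n_i / q:
  layer 1 (coarse sand): t_1 = 10.0 × 0.27 / 0.8390 = 3.218 d
  layer 2 (weathered basalt): t_2 = 5.84 × 0.05 / 0.8390 = 0.3480 d
  layer 3 (fractured sandstone): t_3 = 9.52 × 0.10 / 0.8390 = 1.135 d
  layer 4 (clean gravel): t_4 = 4.71 × 0.30 / 0.8390 = 1.684 d
Total t = Σ t_i = 6.385 days.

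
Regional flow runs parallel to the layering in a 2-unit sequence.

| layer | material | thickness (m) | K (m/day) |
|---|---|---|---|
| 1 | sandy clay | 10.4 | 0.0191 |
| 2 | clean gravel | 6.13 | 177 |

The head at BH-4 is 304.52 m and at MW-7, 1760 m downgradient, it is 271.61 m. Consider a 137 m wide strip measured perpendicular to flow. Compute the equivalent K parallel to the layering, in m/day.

65.7

Flow is parallel to layering, so each bed carries its own Darcy discharge and the transmissivities add.
Σ(K_i·b_i) = 0.0191×10.4 + 177×6.13 = 1085 m²/day.
Total thickness b = 16.53 m, so K_eq = Σ(K_i·b_i)/b = 65.65 m/day.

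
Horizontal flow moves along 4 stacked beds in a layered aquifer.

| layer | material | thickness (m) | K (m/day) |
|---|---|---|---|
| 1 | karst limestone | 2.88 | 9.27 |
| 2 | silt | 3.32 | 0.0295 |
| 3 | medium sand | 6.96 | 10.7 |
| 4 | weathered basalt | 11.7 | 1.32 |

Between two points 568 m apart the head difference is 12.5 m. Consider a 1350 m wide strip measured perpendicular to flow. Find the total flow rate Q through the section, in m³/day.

3470

Flow is parallel to layering, so each bed carries its own Darcy discharge and the transmissivities add.
Σ(K_i·b_i) = 9.27×2.88 + 0.0295×3.32 + 10.7×6.96 + 1.32×11.7 = 116.7 m²/day.
Hydraulic gradient i = Δh / L = 12.5 / 568 = 0.02201.
Q = Σ(K_i·b_i) · W · i = 116.7 × 1350 × 0.02201 = 3467 m³/day.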